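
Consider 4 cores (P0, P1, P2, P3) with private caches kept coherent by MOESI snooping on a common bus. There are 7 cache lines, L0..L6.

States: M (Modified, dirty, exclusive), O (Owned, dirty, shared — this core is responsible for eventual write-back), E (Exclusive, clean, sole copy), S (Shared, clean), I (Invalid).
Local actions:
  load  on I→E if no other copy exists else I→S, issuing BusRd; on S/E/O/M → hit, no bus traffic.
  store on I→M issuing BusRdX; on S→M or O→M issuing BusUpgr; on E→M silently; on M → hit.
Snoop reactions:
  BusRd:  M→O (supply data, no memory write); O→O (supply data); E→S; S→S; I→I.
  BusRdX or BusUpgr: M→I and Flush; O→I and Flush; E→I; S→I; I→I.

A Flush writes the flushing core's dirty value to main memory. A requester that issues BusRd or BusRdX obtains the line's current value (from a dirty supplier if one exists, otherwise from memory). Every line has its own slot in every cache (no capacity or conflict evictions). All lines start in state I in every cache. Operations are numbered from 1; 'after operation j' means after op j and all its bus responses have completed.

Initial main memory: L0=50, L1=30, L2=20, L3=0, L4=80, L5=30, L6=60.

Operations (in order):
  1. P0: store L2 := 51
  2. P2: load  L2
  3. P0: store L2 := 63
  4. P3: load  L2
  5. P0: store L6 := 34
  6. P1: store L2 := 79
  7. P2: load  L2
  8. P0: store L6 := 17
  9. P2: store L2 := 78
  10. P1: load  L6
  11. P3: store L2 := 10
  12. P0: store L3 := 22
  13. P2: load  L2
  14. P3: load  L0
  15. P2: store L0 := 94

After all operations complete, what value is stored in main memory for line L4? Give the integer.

1. P0: store L2 := 51  bus=[BusRdX]  L2: P0=M P1=I P2=I P3=I  mem[L2]=20
2. P2: load  L2  bus=[BusRd]  L2: P0=O P1=I P2=S P3=I  mem[L2]=20
3. P0: store L2 := 63  bus=[BusUpgr]  L2: P0=M P1=I P2=I P3=I  mem[L2]=20
4. P3: load  L2  bus=[BusRd]  L2: P0=O P1=I P2=I P3=S  mem[L2]=20
5. P0: store L6 := 34  bus=[BusRdX]  L6: P0=M P1=I P2=I P3=I  mem[L6]=60
6. P1: store L2 := 79  bus=[BusRdX,Flush]  L2: P0=I P1=M P2=I P3=I  mem[L2]=63
7. P2: load  L2  bus=[BusRd]  L2: P0=I P1=O P2=S P3=I  mem[L2]=63
8. P0: store L6 := 17  bus=[-]  L6: P0=M P1=I P2=I P3=I  mem[L6]=60
9. P2: store L2 := 78  bus=[BusUpgr,Flush]  L2: P0=I P1=I P2=M P3=I  mem[L2]=79
10. P1: load  L6  bus=[BusRd]  L6: P0=O P1=S P2=I P3=I  mem[L6]=60
11. P3: store L2 := 10  bus=[BusRdX,Flush]  L2: P0=I P1=I P2=I P3=M  mem[L2]=78
12. P0: store L3 := 22  bus=[BusRdX]  L3: P0=M P1=I P2=I P3=I  mem[L3]=0
13. P2: load  L2  bus=[BusRd]  L2: P0=I P1=I P2=S P3=O  mem[L2]=78
14. P3: load  L0  bus=[BusRd]  L0: P0=I P1=I P2=I P3=E  mem[L0]=50
15. P2: store L0 := 94  bus=[BusRdX]  L0: P0=I P1=I P2=M P3=I  mem[L0]=50

memory[L4] = 80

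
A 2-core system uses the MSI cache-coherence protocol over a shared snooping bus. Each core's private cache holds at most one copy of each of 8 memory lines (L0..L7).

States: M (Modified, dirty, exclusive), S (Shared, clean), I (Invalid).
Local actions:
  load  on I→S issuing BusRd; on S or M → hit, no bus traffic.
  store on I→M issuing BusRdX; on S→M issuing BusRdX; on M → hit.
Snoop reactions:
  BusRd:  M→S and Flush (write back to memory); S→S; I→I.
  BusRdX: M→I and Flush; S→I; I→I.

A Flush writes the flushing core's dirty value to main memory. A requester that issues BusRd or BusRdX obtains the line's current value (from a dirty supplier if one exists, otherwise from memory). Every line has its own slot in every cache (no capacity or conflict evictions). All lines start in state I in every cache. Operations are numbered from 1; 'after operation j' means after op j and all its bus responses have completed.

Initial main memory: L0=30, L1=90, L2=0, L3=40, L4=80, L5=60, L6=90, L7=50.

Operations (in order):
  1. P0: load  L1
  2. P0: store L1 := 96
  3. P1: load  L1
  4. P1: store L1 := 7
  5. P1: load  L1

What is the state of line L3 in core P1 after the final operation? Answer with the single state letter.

1. P0: load  L1  bus=[BusRd]  L1: P0=S P1=I  mem[L1]=90
2. P0: store L1 := 96  bus=[BusRdX]  L1: P0=M P1=I  mem[L1]=90
3. P1: load  L1  bus=[BusRd,Flush]  L1: P0=S P1=S  mem[L1]=96
4. P1: store L1 := 7  bus=[BusRdX]  L1: P0=I P1=M  mem[L1]=96
5. P1: load  L1  bus=[-]  L1: P0=I P1=M  mem[L1]=96

state = I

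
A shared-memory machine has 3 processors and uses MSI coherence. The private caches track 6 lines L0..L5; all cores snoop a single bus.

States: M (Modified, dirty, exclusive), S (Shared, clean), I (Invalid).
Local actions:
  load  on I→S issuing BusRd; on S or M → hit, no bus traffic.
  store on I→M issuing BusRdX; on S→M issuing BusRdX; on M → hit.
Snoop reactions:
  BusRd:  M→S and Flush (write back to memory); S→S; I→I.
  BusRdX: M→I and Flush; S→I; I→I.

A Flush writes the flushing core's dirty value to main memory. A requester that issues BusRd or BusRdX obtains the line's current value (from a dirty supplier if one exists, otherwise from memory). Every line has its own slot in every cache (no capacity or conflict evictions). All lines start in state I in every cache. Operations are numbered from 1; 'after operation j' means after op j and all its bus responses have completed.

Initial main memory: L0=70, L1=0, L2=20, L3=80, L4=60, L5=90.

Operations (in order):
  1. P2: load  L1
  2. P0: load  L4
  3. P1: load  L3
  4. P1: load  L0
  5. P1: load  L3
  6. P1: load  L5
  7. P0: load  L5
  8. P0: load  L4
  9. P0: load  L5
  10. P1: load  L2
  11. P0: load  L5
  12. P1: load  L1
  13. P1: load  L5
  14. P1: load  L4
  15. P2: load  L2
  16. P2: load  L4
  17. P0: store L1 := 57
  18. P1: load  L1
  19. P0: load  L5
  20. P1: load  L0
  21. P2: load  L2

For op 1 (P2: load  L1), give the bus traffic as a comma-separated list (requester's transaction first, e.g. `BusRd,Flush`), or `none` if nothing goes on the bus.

bus = BusRd

  op1 P2: load  L1 → I/I/S on L1; bus BusRd; mem=0
  op2 P0: load  L4 → S/I/I on L4; bus BusRd; mem=60
  op3 P1: load  L3 → I/S/I on L3; bus BusRd; mem=80
  op4 P1: load  L0 → I/S/I on L0; bus BusRd; mem=70
  op5 P1: load  L3 → I/S/I on L3; bus (none); mem=80
  op6 P1: load  L5 → I/S/I on L5; bus BusRd; mem=90
  op7 P0: load  L5 → S/S/I on L5; bus BusRd; mem=90
  op8 P0: load  L4 → S/I/I on L4; bus (none); mem=60
  op9 P0: load  L5 → S/S/I on L5; bus (none); mem=90
  op10 P1: load  L2 → I/S/I on L2; bus BusRd; mem=20
  op11 P0: load  L5 → S/S/I on L5; bus (none); mem=90
  op12 P1: load  L1 → I/S/S on L1; bus BusRd; mem=0
  op13 P1: load  L5 → S/S/I on L5; bus (none); mem=90
  op14 P1: load  L4 → S/S/I on L4; bus BusRd; mem=60
  op15 P2: load  L2 → I/S/S on L2; bus BusRd; mem=20
  op16 P2: load  L4 → S/S/S on L4; bus BusRd; mem=60
  op17 P0: store L1 := 57 → M/I/I on L1; bus BusRdX; mem=0
  op18 P1: load  L1 → S/S/I on L1; bus BusRd Flush; mem=57
  op19 P0: load  L5 → S/S/I on L5; bus (none); mem=90
  op20 P1: load  L0 → I/S/I on L0; bus (none); mem=70
  op21 P2: load  L2 → I/S/S on L2; bus (none); mem=20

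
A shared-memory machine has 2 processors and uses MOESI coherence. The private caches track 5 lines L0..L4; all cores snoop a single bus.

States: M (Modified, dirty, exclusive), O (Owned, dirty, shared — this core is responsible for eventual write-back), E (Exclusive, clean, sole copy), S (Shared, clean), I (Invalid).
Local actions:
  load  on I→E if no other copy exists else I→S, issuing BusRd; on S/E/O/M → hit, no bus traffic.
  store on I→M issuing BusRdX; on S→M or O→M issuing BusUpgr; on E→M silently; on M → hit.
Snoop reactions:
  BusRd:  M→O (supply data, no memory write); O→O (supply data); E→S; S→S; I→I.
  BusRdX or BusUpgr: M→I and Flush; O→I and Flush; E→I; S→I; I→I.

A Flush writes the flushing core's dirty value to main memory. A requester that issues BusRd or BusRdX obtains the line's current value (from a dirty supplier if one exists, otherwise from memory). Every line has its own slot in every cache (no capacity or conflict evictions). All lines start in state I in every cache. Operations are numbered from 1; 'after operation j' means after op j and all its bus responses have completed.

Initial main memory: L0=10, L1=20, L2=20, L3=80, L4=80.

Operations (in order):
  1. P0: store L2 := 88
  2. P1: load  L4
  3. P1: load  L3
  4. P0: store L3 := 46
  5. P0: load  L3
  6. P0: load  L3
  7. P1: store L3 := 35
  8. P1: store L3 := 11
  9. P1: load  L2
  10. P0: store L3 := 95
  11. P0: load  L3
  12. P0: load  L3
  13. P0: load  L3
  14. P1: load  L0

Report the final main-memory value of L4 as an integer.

1. P0: store L2 := 88  bus=[BusRdX]  L2: P0=M P1=I  mem[L2]=20
2. P1: load  L4  bus=[BusRd]  L4: P0=I P1=E  mem[L4]=80
3. P1: load  L3  bus=[BusRd]  L3: P0=I P1=E  mem[L3]=80
4. P0: store L3 := 46  bus=[BusRdX]  L3: P0=M P1=I  mem[L3]=80
5. P0: load  L3  bus=[-]  L3: P0=M P1=I  mem[L3]=80
6. P0: load  L3  bus=[-]  L3: P0=M P1=I  mem[L3]=80
7. P1: store L3 := 35  bus=[BusRdX,Flush]  L3: P0=I P1=M  mem[L3]=46
8. P1: store L3 := 11  bus=[-]  L3: P0=I P1=M  mem[L3]=46
9. P1: load  L2  bus=[BusRd]  L2: P0=O P1=S  mem[L2]=20
10. P0: store L3 := 95  bus=[BusRdX,Flush]  L3: P0=M P1=I  mem[L3]=11
11. P0: load  L3  bus=[-]  L3: P0=M P1=I  mem[L3]=11
12. P0: load  L3  bus=[-]  L3: P0=M P1=I  mem[L3]=11
13. P0: load  L3  bus=[-]  L3: P0=M P1=I  mem[L3]=11
14. P1: load  L0  bus=[BusRd]  L0: P0=I P1=E  mem[L0]=10

memory[L4] = 80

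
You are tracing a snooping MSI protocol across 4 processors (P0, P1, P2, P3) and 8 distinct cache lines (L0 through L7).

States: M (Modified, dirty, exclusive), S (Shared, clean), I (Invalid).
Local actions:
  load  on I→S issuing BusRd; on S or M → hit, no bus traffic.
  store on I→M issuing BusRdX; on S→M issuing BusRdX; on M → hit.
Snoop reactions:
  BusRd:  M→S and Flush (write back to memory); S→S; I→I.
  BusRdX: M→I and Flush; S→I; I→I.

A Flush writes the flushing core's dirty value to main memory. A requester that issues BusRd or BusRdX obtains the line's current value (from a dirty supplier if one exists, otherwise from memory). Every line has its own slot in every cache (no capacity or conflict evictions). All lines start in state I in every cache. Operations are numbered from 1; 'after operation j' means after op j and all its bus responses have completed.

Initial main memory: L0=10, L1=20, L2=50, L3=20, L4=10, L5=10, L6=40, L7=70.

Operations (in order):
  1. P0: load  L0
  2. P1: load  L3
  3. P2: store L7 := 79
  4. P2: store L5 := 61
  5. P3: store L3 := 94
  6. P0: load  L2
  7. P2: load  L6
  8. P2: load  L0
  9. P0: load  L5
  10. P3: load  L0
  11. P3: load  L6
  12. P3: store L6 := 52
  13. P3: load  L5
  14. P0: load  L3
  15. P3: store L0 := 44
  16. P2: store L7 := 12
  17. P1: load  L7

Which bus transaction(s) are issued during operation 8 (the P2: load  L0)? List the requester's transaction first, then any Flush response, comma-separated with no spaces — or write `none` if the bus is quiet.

[1] P0: load  L0 | P0:S(10), P1:I, P2:I, P3:I | bus: BusRd
[2] P1: load  L3 | P0:I, P1:S(20), P2:I, P3:I | bus: BusRd
[3] P2: store L7 := 79 | P0:I, P1:I, P2:M(79), P3:I | bus: BusRdX
[4] P2: store L5 := 61 | P0:I, P1:I, P2:M(61), P3:I | bus: BusRdX
[5] P3: store L3 := 94 | P0:I, P1:I, P2:I, P3:M(94) | bus: BusRdX
[6] P0: load  L2 | P0:S(50), P1:I, P2:I, P3:I | bus: BusRd
[7] P2: load  L6 | P0:I, P1:I, P2:S(40), P3:I | bus: BusRd
[8] P2: load  L0 | P0:S(10), P1:I, P2:S(10), P3:I | bus: BusRd
[9] P0: load  L5 | P0:S(61), P1:I, P2:S(61), P3:I | bus: BusRd,Flush
[10] P3: load  L0 | P0:S(10), P1:I, P2:S(10), P3:S(10) | bus: BusRd
[11] P3: load  L6 | P0:I, P1:I, P2:S(40), P3:S(40) | bus: BusRd
[12] P3: store L6 := 52 | P0:I, P1:I, P2:I, P3:M(52) | bus: BusRdX
[13] P3: load  L5 | P0:S(61), P1:I, P2:S(61), P3:S(61) | bus: BusRd
[14] P0: load  L3 | P0:S(94), P1:I, P2:I, P3:S(94) | bus: BusRd,Flush
[15] P3: store L0 := 44 | P0:I, P1:I, P2:I, P3:M(44) | bus: BusRdX
[16] P2: store L7 := 12 | P0:I, P1:I, P2:M(12), P3:I | bus: none
[17] P1: load  L7 | P0:I, P1:S(12), P2:S(12), P3:I | bus: BusRd,Flush

bus = BusRd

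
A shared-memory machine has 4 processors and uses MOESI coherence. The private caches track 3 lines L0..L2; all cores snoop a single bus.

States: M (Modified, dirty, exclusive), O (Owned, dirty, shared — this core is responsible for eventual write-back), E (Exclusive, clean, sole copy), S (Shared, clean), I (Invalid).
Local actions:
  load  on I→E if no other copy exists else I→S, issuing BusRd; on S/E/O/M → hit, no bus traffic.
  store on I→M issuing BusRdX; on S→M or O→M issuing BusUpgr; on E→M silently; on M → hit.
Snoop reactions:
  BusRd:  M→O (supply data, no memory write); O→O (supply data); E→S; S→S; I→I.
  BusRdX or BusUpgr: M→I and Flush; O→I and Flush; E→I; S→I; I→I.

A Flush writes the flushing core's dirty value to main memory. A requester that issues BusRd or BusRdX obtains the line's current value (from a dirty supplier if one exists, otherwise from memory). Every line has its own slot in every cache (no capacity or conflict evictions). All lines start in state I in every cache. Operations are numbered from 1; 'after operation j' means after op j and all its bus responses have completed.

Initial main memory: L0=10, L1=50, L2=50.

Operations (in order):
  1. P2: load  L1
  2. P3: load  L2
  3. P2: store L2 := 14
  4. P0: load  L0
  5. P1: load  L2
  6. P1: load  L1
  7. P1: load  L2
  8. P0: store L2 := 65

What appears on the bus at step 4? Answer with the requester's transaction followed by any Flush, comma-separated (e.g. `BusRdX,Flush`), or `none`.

bus = BusRd

step 1: P2: load  L1  ⟶  IIEI  (L1)  txn=BusRd  M[L1]=50
step 2: P3: load  L2  ⟶  IIIE  (L2)  txn=BusRd  M[L2]=50
step 3: P2: store L2 := 14  ⟶  IIMI  (L2)  txn=BusRdX  M[L2]=50
step 4: P0: load  L0  ⟶  EIII  (L0)  txn=BusRd  M[L0]=10
step 5: P1: load  L2  ⟶  ISOI  (L2)  txn=BusRd  M[L2]=50
step 6: P1: load  L1  ⟶  ISSI  (L1)  txn=BusRd  M[L1]=50
step 7: P1: load  L2  ⟶  ISOI  (L2)  txn=∅  M[L2]=50
step 8: P0: store L2 := 65  ⟶  MIII  (L2)  txn=BusRdX+Flush  M[L2]=14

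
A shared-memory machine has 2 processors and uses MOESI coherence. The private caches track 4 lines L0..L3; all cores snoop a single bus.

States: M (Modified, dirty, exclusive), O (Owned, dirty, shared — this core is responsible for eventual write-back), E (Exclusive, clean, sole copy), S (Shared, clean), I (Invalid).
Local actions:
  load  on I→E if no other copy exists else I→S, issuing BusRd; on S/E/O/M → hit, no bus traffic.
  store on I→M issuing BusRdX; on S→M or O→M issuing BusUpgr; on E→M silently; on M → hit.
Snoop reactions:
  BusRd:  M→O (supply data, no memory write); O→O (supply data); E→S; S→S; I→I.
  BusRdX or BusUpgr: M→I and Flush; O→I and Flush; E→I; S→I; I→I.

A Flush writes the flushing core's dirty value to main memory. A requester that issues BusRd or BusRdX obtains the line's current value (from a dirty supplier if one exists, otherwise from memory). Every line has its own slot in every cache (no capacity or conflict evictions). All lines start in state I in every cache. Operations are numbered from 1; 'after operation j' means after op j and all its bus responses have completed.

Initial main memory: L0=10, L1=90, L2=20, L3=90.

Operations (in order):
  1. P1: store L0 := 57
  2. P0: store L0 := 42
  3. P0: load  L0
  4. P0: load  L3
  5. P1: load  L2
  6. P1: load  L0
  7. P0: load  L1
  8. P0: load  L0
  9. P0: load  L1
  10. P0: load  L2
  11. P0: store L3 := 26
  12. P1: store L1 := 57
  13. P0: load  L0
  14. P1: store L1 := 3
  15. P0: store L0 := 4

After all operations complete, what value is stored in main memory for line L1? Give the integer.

  op1 P1: store L0 := 57 → I/M on L0; bus BusRdX; mem=10
  op2 P0: store L0 := 42 → M/I on L0; bus BusRdX Flush; mem=57
  op3 P0: load  L0 → M/I on L0; bus (none); mem=57
  op4 P0: load  L3 → E/I on L3; bus BusRd; mem=90
  op5 P1: load  L2 → I/E on L2; bus BusRd; mem=20
  op6 P1: load  L0 → O/S on L0; bus BusRd; mem=57
  op7 P0: load  L1 → E/I on L1; bus BusRd; mem=90
  op8 P0: load  L0 → O/S on L0; bus (none); mem=57
  op9 P0: load  L1 → E/I on L1; bus (none); mem=90
  op10 P0: load  L2 → S/S on L2; bus BusRd; mem=20
  op11 P0: store L3 := 26 → M/I on L3; bus (none); mem=90
  op12 P1: store L1 := 57 → I/M on L1; bus BusRdX; mem=90
  op13 P0: load  L0 → O/S on L0; bus (none); mem=57
  op14 P1: store L1 := 3 → I/M on L1; bus (none); mem=90
  op15 P0: store L0 := 4 → M/I on L0; bus BusUpgr; mem=57

memory[L1] = 90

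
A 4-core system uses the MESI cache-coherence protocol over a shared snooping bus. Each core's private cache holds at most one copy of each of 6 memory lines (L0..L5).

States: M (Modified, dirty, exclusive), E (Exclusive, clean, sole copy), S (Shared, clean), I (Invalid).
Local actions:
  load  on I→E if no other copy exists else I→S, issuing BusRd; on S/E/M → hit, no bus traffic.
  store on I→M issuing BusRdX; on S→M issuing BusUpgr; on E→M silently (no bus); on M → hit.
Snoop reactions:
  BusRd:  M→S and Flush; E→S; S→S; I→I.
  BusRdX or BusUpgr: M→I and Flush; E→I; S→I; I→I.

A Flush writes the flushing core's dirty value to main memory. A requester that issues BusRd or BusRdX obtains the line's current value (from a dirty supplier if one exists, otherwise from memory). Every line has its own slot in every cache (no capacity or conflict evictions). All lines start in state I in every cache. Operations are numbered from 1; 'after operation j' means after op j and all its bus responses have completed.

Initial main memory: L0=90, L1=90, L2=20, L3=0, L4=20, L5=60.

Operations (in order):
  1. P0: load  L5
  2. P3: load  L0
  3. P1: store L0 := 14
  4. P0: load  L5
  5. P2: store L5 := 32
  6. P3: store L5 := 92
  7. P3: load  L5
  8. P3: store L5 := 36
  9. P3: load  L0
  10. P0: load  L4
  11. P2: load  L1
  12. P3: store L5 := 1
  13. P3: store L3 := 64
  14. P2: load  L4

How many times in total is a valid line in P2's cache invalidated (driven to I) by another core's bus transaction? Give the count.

1. P0: load  L5  bus=[BusRd]  L5: P0=E P1=I P2=I P3=I  mem[L5]=60
2. P3: load  L0  bus=[BusRd]  L0: P0=I P1=I P2=I P3=E  mem[L0]=90
3. P1: store L0 := 14  bus=[BusRdX]  L0: P0=I P1=M P2=I P3=I  mem[L0]=90
4. P0: load  L5  bus=[-]  L5: P0=E P1=I P2=I P3=I  mem[L5]=60
5. P2: store L5 := 32  bus=[BusRdX]  L5: P0=I P1=I P2=M P3=I  mem[L5]=60
6. P3: store L5 := 92  bus=[BusRdX,Flush]  L5: P0=I P1=I P2=I P3=M  mem[L5]=32
7. P3: load  L5  bus=[-]  L5: P0=I P1=I P2=I P3=M  mem[L5]=32
8. P3: store L5 := 36  bus=[-]  L5: P0=I P1=I P2=I P3=M  mem[L5]=32
9. P3: load  L0  bus=[BusRd,Flush]  L0: P0=I P1=S P2=I P3=S  mem[L0]=14
10. P0: load  L4  bus=[BusRd]  L4: P0=E P1=I P2=I P3=I  mem[L4]=20
11. P2: load  L1  bus=[BusRd]  L1: P0=I P1=I P2=E P3=I  mem[L1]=90
12. P3: store L5 := 1  bus=[-]  L5: P0=I P1=I P2=I P3=M  mem[L5]=32
13. P3: store L3 := 64  bus=[BusRdX]  L3: P0=I P1=I P2=I P3=M  mem[L3]=0
14. P2: load  L4  bus=[BusRd]  L4: P0=S P1=I P2=S P3=I  mem[L4]=20

invalidations = 1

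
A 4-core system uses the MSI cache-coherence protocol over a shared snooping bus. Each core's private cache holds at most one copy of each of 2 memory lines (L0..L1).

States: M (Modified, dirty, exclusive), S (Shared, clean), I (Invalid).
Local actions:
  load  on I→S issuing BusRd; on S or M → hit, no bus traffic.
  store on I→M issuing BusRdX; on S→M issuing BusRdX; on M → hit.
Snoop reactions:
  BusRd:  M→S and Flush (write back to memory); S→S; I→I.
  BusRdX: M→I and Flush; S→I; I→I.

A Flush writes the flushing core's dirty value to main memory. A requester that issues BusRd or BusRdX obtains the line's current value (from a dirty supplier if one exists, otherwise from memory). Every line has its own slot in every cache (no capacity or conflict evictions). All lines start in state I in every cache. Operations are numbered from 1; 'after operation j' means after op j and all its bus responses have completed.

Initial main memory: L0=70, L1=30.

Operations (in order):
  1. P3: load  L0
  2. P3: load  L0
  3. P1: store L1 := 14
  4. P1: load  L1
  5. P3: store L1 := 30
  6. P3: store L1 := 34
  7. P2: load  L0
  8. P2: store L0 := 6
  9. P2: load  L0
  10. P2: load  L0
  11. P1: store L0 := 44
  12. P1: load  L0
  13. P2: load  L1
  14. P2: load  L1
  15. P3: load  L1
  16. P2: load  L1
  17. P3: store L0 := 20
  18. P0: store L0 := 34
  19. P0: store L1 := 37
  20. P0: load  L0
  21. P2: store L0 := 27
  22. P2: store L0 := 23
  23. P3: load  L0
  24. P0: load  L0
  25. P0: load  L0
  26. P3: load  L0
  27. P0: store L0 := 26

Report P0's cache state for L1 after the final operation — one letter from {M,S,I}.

state = M

  op1 P3: load  L0 → I/I/I/S on L0; bus BusRd; mem=70
  op2 P3: load  L0 → I/I/I/S on L0; bus (none); mem=70
  op3 P1: store L1 := 14 → I/M/I/I on L1; bus BusRdX; mem=30
  op4 P1: load  L1 → I/M/I/I on L1; bus (none); mem=30
  op5 P3: store L1 := 30 → I/I/I/M on L1; bus BusRdX Flush; mem=14
  op6 P3: store L1 := 34 → I/I/I/M on L1; bus (none); mem=14
  op7 P2: load  L0 → I/I/S/S on L0; bus BusRd; mem=70
  op8 P2: store L0 := 6 → I/I/M/I on L0; bus BusRdX; mem=70
  op9 P2: load  L0 → I/I/M/I on L0; bus (none); mem=70
  op10 P2: load  L0 → I/I/M/I on L0; bus (none); mem=70
  op11 P1: store L0 := 44 → I/M/I/I on L0; bus BusRdX Flush; mem=6
  op12 P1: load  L0 → I/M/I/I on L0; bus (none); mem=6
  op13 P2: load  L1 → I/I/S/S on L1; bus BusRd Flush; mem=34
  op14 P2: load  L1 → I/I/S/S on L1; bus (none); mem=34
  op15 P3: load  L1 → I/I/S/S on L1; bus (none); mem=34
  op16 P2: load  L1 → I/I/S/S on L1; bus (none); mem=34
  op17 P3: store L0 := 20 → I/I/I/M on L0; bus BusRdX Flush; mem=44
  op18 P0: store L0 := 34 → M/I/I/I on L0; bus BusRdX Flush; mem=20
  op19 P0: store L1 := 37 → M/I/I/I on L1; bus BusRdX; mem=34
  op20 P0: load  L0 → M/I/I/I on L0; bus (none); mem=20
  op21 P2: store L0 := 27 → I/I/M/I on L0; bus BusRdX Flush; mem=34
  op22 P2: store L0 := 23 → I/I/M/I on L0; bus (none); mem=34
  op23 P3: load  L0 → I/I/S/S on L0; bus BusRd Flush; mem=23
  op24 P0: load  L0 → S/I/S/S on L0; bus BusRd; mem=23
  op25 P0: load  L0 → S/I/S/S on L0; bus (none); mem=23
  op26 P3: load  L0 → S/I/S/S on L0; bus (none); mem=23
  op27 P0: store L0 := 26 → M/I/I/I on L0; bus BusRdX; mem=23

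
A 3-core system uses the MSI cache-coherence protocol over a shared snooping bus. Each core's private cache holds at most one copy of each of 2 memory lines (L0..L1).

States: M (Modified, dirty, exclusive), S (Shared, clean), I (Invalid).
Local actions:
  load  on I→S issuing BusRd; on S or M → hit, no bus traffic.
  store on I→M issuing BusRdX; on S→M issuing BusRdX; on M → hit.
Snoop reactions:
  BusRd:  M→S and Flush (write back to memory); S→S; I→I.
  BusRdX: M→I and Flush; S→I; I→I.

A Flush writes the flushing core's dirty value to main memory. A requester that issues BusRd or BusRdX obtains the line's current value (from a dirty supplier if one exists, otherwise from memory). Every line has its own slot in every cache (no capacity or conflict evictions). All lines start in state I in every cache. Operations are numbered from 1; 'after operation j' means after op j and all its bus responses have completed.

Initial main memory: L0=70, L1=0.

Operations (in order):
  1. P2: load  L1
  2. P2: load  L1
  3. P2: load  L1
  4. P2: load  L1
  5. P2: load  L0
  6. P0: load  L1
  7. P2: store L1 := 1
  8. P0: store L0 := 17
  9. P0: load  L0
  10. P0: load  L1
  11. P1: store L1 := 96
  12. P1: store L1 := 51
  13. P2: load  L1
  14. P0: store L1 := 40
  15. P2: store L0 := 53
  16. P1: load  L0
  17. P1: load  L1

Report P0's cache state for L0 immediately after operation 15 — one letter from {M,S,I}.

state = I

  op1 P2: load  L1 → I/I/S on L1; bus BusRd; mem=0
  op2 P2: load  L1 → I/I/S on L1; bus (none); mem=0
  op3 P2: load  L1 → I/I/S on L1; bus (none); mem=0
  op4 P2: load  L1 → I/I/S on L1; bus (none); mem=0
  op5 P2: load  L0 → I/I/S on L0; bus BusRd; mem=70
  op6 P0: load  L1 → S/I/S on L1; bus BusRd; mem=0
  op7 P2: store L1 := 1 → I/I/M on L1; bus BusRdX; mem=0
  op8 P0: store L0 := 17 → M/I/I on L0; bus BusRdX; mem=70
  op9 P0: load  L0 → M/I/I on L0; bus (none); mem=70
  op10 P0: load  L1 → S/I/S on L1; bus BusRd Flush; mem=1
  op11 P1: store L1 := 96 → I/M/I on L1; bus BusRdX; mem=1
  op12 P1: store L1 := 51 → I/M/I on L1; bus (none); mem=1
  op13 P2: load  L1 → I/S/S on L1; bus BusRd Flush; mem=51
  op14 P0: store L1 := 40 → M/I/I on L1; bus BusRdX; mem=51
  op15 P2: store L0 := 53 → I/I/M on L0; bus BusRdX Flush; mem=17
  op16 P1: load  L0 → I/S/S on L0; bus BusRd Flush; mem=53
  op17 P1: load  L1 → S/S/I on L1; bus BusRd Flush; mem=40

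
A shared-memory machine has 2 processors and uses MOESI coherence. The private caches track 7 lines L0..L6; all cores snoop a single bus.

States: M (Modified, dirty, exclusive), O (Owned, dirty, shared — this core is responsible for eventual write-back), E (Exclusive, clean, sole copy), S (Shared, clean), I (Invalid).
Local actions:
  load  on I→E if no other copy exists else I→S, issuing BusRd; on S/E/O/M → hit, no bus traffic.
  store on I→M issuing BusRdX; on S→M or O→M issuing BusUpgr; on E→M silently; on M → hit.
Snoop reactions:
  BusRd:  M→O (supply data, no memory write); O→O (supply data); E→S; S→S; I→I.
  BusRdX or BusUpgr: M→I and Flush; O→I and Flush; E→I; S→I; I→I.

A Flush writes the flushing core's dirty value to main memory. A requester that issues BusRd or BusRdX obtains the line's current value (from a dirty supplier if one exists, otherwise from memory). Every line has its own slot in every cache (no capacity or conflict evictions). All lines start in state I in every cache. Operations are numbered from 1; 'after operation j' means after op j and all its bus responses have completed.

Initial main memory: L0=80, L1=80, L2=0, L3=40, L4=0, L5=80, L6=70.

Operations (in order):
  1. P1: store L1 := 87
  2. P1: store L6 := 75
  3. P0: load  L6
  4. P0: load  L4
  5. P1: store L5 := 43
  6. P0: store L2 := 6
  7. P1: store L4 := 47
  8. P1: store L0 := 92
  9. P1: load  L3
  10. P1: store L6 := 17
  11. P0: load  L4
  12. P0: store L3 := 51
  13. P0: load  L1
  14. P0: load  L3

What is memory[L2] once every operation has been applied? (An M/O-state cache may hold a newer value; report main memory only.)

memory[L2] = 0

  op1 P1: store L1 := 87 → I/M on L1; bus BusRdX; mem=80
  op2 P1: store L6 := 75 → I/M on L6; bus BusRdX; mem=70
  op3 P0: load  L6 → S/O on L6; bus BusRd; mem=70
  op4 P0: load  L4 → E/I on L4; bus BusRd; mem=0
  op5 P1: store L5 := 43 → I/M on L5; bus BusRdX; mem=80
  op6 P0: store L2 := 6 → M/I on L2; bus BusRdX; mem=0
  op7 P1: store L4 := 47 → I/M on L4; bus BusRdX; mem=0
  op8 P1: store L0 := 92 → I/M on L0; bus BusRdX; mem=80
  op9 P1: load  L3 → I/E on L3; bus BusRd; mem=40
  op10 P1: store L6 := 17 → I/M on L6; bus BusUpgr; mem=70
  op11 P0: load  L4 → S/O on L4; bus BusRd; mem=0
  op12 P0: store L3 := 51 → M/I on L3; bus BusRdX; mem=40
  op13 P0: load  L1 → S/O on L1; bus BusRd; mem=80
  op14 P0: load  L3 → M/I on L3; bus (none); mem=40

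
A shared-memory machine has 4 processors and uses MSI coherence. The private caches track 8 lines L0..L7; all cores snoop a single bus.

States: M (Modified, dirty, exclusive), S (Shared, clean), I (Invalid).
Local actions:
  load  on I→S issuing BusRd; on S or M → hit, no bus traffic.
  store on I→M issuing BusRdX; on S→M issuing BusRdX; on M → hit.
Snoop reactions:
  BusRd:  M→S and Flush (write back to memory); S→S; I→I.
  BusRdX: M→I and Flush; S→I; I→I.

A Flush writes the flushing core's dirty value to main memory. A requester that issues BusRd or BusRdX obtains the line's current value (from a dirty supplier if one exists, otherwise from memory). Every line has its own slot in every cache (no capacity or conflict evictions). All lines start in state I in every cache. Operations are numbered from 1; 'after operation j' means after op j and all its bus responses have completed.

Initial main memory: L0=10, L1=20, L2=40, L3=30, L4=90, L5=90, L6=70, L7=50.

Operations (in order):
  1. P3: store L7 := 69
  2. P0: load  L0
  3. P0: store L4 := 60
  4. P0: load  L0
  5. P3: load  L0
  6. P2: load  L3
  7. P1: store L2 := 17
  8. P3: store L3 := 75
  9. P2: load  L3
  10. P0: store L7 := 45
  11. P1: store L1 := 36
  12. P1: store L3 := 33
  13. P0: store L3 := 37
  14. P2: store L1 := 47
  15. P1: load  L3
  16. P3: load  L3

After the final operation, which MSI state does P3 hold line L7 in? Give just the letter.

state = I

1. P3: store L7 := 69  bus=[BusRdX]  L7: P0=I P1=I P2=I P3=M  mem[L7]=50
2. P0: load  L0  bus=[BusRd]  L0: P0=S P1=I P2=I P3=I  mem[L0]=10
3. P0: store L4 := 60  bus=[BusRdX]  L4: P0=M P1=I P2=I P3=I  mem[L4]=90
4. P0: load  L0  bus=[-]  L0: P0=S P1=I P2=I P3=I  mem[L0]=10
5. P3: load  L0  bus=[BusRd]  L0: P0=S P1=I P2=I P3=S  mem[L0]=10
6. P2: load  L3  bus=[BusRd]  L3: P0=I P1=I P2=S P3=I  mem[L3]=30
7. P1: store L2 := 17  bus=[BusRdX]  L2: P0=I P1=M P2=I P3=I  mem[L2]=40
8. P3: store L3 := 75  bus=[BusRdX]  L3: P0=I P1=I P2=I P3=M  mem[L3]=30
9. P2: load  L3  bus=[BusRd,Flush]  L3: P0=I P1=I P2=S P3=S  mem[L3]=75
10. P0: store L7 := 45  bus=[BusRdX,Flush]  L7: P0=M P1=I P2=I P3=I  mem[L7]=69
11. P1: store L1 := 36  bus=[BusRdX]  L1: P0=I P1=M P2=I P3=I  mem[L1]=20
12. P1: store L3 := 33  bus=[BusRdX]  L3: P0=I P1=M P2=I P3=I  mem[L3]=75
13. P0: store L3 := 37  bus=[BusRdX,Flush]  L3: P0=M P1=I P2=I P3=I  mem[L3]=33
14. P2: store L1 := 47  bus=[BusRdX,Flush]  L1: P0=I P1=I P2=M P3=I  mem[L1]=36
15. P1: load  L3  bus=[BusRd,Flush]  L3: P0=S P1=S P2=I P3=I  mem[L3]=37
16. P3: load  L3  bus=[BusRd]  L3: P0=S P1=S P2=I P3=S  mem[L3]=37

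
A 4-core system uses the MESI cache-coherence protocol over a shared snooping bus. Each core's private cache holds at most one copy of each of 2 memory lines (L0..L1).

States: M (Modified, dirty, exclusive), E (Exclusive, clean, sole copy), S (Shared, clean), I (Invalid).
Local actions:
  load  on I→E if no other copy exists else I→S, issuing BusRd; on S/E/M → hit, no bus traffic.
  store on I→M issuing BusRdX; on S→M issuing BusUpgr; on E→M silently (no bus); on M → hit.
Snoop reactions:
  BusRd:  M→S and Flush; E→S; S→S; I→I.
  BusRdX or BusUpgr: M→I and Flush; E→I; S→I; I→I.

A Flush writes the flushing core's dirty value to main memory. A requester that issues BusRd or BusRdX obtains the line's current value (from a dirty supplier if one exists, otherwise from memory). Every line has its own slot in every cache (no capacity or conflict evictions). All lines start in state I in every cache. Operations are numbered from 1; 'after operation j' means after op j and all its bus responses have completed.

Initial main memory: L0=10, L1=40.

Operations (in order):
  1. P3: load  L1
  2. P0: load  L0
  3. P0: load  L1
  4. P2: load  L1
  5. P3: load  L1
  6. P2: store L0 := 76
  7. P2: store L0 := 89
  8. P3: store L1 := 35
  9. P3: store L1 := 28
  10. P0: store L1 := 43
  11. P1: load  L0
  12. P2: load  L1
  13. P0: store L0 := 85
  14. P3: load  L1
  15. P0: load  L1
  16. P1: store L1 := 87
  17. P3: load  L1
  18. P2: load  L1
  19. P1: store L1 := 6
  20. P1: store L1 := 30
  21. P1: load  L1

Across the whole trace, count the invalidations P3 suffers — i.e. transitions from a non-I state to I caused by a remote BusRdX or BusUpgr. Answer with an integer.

1. P3: load  L1  bus=[BusRd]  L1: P0=I P1=I P2=I P3=E  mem[L1]=40
2. P0: load  L0  bus=[BusRd]  L0: P0=E P1=I P2=I P3=I  mem[L0]=10
3. P0: load  L1  bus=[BusRd]  L1: P0=S P1=I P2=I P3=S  mem[L1]=40
4. P2: load  L1  bus=[BusRd]  L1: P0=S P1=I P2=S P3=S  mem[L1]=40
5. P3: load  L1  bus=[-]  L1: P0=S P1=I P2=S P3=S  mem[L1]=40
6. P2: store L0 := 76  bus=[BusRdX]  L0: P0=I P1=I P2=M P3=I  mem[L0]=10
7. P2: store L0 := 89  bus=[-]  L0: P0=I P1=I P2=M P3=I  mem[L0]=10
8. P3: store L1 := 35  bus=[BusUpgr]  L1: P0=I P1=I P2=I P3=M  mem[L1]=40
9. P3: store L1 := 28  bus=[-]  L1: P0=I P1=I P2=I P3=M  mem[L1]=40
10. P0: store L1 := 43  bus=[BusRdX,Flush]  L1: P0=M P1=I P2=I P3=I  mem[L1]=28
11. P1: load  L0  bus=[BusRd,Flush]  L0: P0=I P1=S P2=S P3=I  mem[L0]=89
12. P2: load  L1  bus=[BusRd,Flush]  L1: P0=S P1=I P2=S P3=I  mem[L1]=43
13. P0: store L0 := 85  bus=[BusRdX]  L0: P0=M P1=I P2=I P3=I  mem[L0]=89
14. P3: load  L1  bus=[BusRd]  L1: P0=S P1=I P2=S P3=S  mem[L1]=43
15. P0: load  L1  bus=[-]  L1: P0=S P1=I P2=S P3=S  mem[L1]=43
16. P1: store L1 := 87  bus=[BusRdX]  L1: P0=I P1=M P2=I P3=I  mem[L1]=43
17. P3: load  L1  bus=[BusRd,Flush]  L1: P0=I P1=S P2=I P3=S  mem[L1]=87
18. P2: load  L1  bus=[BusRd]  L1: P0=I P1=S P2=S P3=S  mem[L1]=87
19. P1: store L1 := 6  bus=[BusUpgr]  L1: P0=I P1=M P2=I P3=I  mem[L1]=87
20. P1: store L1 := 30  bus=[-]  L1: P0=I P1=M P2=I P3=I  mem[L1]=87
21. P1: load  L1  bus=[-]  L1: P0=I P1=M P2=I P3=I  mem[L1]=87

invalidations = 3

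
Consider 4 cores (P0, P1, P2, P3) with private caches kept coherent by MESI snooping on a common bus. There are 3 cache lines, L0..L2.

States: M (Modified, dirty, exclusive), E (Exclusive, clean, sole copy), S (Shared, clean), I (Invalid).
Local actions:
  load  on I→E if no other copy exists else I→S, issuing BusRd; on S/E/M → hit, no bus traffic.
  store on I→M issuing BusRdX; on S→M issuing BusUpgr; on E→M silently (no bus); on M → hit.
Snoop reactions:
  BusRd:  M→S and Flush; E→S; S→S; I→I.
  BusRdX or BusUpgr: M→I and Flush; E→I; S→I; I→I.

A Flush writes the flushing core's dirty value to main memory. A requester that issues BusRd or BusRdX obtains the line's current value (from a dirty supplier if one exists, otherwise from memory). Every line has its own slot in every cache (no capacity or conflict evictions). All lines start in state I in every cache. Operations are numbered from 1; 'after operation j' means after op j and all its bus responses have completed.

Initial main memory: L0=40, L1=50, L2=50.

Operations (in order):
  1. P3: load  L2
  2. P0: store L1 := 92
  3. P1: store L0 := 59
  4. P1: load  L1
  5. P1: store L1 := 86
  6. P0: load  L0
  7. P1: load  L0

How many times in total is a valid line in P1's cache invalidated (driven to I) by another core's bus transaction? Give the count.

[1] P3: load  L2 | P0:I, P1:I, P2:I, P3:E(50) | bus: BusRd
[2] P0: store L1 := 92 | P0:M(92), P1:I, P2:I, P3:I | bus: BusRdX
[3] P1: store L0 := 59 | P0:I, P1:M(59), P2:I, P3:I | bus: BusRdX
[4] P1: load  L1 | P0:S(92), P1:S(92), P2:I, P3:I | bus: BusRd,Flush
[5] P1: store L1 := 86 | P0:I, P1:M(86), P2:I, P3:I | bus: BusUpgr
[6] P0: load  L0 | P0:S(59), P1:S(59), P2:I, P3:I | bus: BusRd,Flush
[7] P1: load  L0 | P0:S(59), P1:S(59), P2:I, P3:I | bus: none

invalidations = 0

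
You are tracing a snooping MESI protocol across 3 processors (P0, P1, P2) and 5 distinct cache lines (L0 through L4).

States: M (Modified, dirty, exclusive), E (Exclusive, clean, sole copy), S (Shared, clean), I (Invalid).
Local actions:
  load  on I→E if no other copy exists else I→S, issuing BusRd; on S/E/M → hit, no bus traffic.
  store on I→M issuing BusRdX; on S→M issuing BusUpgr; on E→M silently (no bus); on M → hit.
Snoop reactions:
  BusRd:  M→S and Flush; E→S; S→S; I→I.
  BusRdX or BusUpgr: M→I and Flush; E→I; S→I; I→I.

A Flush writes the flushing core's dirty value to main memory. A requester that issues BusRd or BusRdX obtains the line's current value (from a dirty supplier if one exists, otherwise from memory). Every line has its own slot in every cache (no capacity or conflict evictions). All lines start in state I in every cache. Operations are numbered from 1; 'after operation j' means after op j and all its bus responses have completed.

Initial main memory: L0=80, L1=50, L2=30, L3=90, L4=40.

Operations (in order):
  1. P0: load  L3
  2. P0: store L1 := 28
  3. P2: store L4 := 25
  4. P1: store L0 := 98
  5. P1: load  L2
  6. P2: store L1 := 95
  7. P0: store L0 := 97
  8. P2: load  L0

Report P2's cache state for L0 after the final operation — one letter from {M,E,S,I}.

1. P0: load  L3  bus=[BusRd]  L3: P0=E P1=I P2=I  mem[L3]=90
2. P0: store L1 := 28  bus=[BusRdX]  L1: P0=M P1=I P2=I  mem[L1]=50
3. P2: store L4 := 25  bus=[BusRdX]  L4: P0=I P1=I P2=M  mem[L4]=40
4. P1: store L0 := 98  bus=[BusRdX]  L0: P0=I P1=M P2=I  mem[L0]=80
5. P1: load  L2  bus=[BusRd]  L2: P0=I P1=E P2=I  mem[L2]=30
6. P2: store L1 := 95  bus=[BusRdX,Flush]  L1: P0=I P1=I P2=M  mem[L1]=28
7. P0: store L0 := 97  bus=[BusRdX,Flush]  L0: P0=M P1=I P2=I  mem[L0]=98
8. P2: load  L0  bus=[BusRd,Flush]  L0: P0=S P1=I P2=S  mem[L0]=97

state = S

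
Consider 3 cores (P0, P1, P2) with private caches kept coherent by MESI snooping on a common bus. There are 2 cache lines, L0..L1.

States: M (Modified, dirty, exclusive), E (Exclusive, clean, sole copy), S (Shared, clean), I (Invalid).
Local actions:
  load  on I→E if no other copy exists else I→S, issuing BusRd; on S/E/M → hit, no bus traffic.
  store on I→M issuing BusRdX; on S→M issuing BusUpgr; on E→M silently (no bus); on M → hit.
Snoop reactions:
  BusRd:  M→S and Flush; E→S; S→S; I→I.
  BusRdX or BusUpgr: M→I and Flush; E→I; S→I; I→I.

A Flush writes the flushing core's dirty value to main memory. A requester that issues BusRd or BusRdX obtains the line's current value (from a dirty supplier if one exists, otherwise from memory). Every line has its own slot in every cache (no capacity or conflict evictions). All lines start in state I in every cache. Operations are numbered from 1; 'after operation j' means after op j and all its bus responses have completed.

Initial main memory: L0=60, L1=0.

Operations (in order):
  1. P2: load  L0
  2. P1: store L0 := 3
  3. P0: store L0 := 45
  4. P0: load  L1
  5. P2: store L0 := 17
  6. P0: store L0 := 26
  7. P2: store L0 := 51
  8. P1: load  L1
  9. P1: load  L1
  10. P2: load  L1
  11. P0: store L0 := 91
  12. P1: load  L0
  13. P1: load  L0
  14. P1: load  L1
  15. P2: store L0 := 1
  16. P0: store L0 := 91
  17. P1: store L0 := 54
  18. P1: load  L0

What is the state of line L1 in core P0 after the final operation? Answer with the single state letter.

state = S

[1] P2: load  L0 | P0:I, P1:I, P2:E(60) | bus: BusRd
[2] P1: store L0 := 3 | P0:I, P1:M(3), P2:I | bus: BusRdX
[3] P0: store L0 := 45 | P0:M(45), P1:I, P2:I | bus: BusRdX,Flush
[4] P0: load  L1 | P0:E(0), P1:I, P2:I | bus: BusRd
[5] P2: store L0 := 17 | P0:I, P1:I, P2:M(17) | bus: BusRdX,Flush
[6] P0: store L0 := 26 | P0:M(26), P1:I, P2:I | bus: BusRdX,Flush
[7] P2: store L0 := 51 | P0:I, P1:I, P2:M(51) | bus: BusRdX,Flush
[8] P1: load  L1 | P0:S(0), P1:S(0), P2:I | bus: BusRd
[9] P1: load  L1 | P0:S(0), P1:S(0), P2:I | bus: none
[10] P2: load  L1 | P0:S(0), P1:S(0), P2:S(0) | bus: BusRd
[11] P0: store L0 := 91 | P0:M(91), P1:I, P2:I | bus: BusRdX,Flush
[12] P1: load  L0 | P0:S(91), P1:S(91), P2:I | bus: BusRd,Flush
[13] P1: load  L0 | P0:S(91), P1:S(91), P2:I | bus: none
[14] P1: load  L1 | P0:S(0), P1:S(0), P2:S(0) | bus: none
[15] P2: store L0 := 1 | P0:I, P1:I, P2:M(1) | bus: BusRdX
[16] P0: store L0 := 91 | P0:M(91), P1:I, P2:I | bus: BusRdX,Flush
[17] P1: store L0 := 54 | P0:I, P1:M(54), P2:I | bus: BusRdX,Flush
[18] P1: load  L0 | P0:I, P1:M(54), P2:I | bus: none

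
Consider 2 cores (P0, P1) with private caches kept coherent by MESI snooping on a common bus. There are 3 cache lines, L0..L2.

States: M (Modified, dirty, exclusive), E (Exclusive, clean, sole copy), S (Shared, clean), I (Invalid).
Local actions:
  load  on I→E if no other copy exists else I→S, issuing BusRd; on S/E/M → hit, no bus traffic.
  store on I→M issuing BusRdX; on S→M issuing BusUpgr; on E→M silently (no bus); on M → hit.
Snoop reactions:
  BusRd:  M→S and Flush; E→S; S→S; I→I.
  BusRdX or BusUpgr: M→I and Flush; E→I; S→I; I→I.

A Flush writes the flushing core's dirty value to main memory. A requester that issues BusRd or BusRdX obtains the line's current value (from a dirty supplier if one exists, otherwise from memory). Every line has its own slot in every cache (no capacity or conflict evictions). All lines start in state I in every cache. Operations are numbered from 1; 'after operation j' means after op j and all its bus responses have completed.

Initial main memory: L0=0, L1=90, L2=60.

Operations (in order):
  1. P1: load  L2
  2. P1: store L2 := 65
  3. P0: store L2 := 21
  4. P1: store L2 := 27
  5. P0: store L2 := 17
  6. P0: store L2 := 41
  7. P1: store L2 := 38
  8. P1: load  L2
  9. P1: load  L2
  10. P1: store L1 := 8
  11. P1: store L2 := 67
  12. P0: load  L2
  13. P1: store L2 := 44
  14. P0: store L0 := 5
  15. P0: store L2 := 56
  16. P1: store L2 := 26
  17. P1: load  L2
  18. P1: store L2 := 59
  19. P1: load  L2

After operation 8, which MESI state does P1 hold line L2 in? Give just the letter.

state = M

  op1 P1: load  L2 → I/E on L2; bus BusRd; mem=60
  op2 P1: store L2 := 65 → I/M on L2; bus (none); mem=60
  op3 P0: store L2 := 21 → M/I on L2; bus BusRdX Flush; mem=65
  op4 P1: store L2 := 27 → I/M on L2; bus BusRdX Flush; mem=21
  op5 P0: store L2 := 17 → M/I on L2; bus BusRdX Flush; mem=27
  op6 P0: store L2 := 41 → M/I on L2; bus (none); mem=27
  op7 P1: store L2 := 38 → I/M on L2; bus BusRdX Flush; mem=41
  op8 P1: load  L2 → I/M on L2; bus (none); mem=41
  op9 P1: load  L2 → I/M on L2; bus (none); mem=41
  op10 P1: store L1 := 8 → I/M on L1; bus BusRdX; mem=90
  op11 P1: store L2 := 67 → I/M on L2; bus (none); mem=41
  op12 P0: load  L2 → S/S on L2; bus BusRd Flush; mem=67
  op13 P1: store L2 := 44 → I/M on L2; bus BusUpgr; mem=67
  op14 P0: store L0 := 5 → M/I on L0; bus BusRdX; mem=0
  op15 P0: store L2 := 56 → M/I on L2; bus BusRdX Flush; mem=44
  op16 P1: store L2 := 26 → I/M on L2; bus BusRdX Flush; mem=56
  op17 P1: load  L2 → I/M on L2; bus (none); mem=56
  op18 P1: store L2 := 59 → I/M on L2; bus (none); mem=56
  op19 P1: load  L2 → I/M on L2; bus (none); mem=56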